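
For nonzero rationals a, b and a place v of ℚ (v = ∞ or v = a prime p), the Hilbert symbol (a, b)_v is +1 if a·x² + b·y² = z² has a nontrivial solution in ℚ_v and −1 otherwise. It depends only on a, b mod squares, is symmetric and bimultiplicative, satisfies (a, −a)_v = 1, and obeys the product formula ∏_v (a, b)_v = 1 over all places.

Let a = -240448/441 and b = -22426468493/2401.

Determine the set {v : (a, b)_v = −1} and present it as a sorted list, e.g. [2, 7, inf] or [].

(a, b) ≡ (-13, -2717) mod (ℚ^×)²; places V = {2, 3, 7, 11, 13, 17, 19, ∞}.
(a,b)_7: α=-2, u≡1; β=-4, v≡5 (mod 7); (1|7)=+1, (5|7)=-1; sign (−1)^0·+1^-4·-1^-2 = +1.
(a,b)_2: α=6, β=0; u≡3, v≡3 (mod 8); ε(u)ε(v)=1·1, αω(v)=6·1, βω(u)=0·1; sum ≡ 1  ⇒  -1.
(a,b)_17: α=2, u≡16; β=2, v≡5 (mod 17); (16|17)=+1, (5|17)=-1; sign (−1)^0·+1^2·-1^2 = +1.
(a,b)_19: α=0, u≡4; β=1, v≡7 (mod 19); (4|19)=+1, (7|19)=+1; sign (−1)^0·+1^1·+1^0 = +1.
(a,b)_∞: sgn(-13)=−, sgn(-2717)=−, so -1.
(a,b)_13: α=1, u≡10; β=5, v≡4 (mod 13); (10|13)=+1, (4|13)=+1; sign (−1)^0·+1^5·+1^1 = +1.
(a,b)_11: α=0, u≡1; β=1, v≡8 (mod 11); (1|11)=+1, (8|11)=-1; sign (−1)^0·+1^1·-1^0 = +1.
(a,b)_3: α=-2, u≡2; β=0, v≡1 (mod 3); (2|3)=-1, (1|3)=+1; sign (−1)^0·-1^0·+1^-2 = +1.
Ram(-13, -2717) = {2, ∞}; no ℚ_2-point on the conic.

[2, inf]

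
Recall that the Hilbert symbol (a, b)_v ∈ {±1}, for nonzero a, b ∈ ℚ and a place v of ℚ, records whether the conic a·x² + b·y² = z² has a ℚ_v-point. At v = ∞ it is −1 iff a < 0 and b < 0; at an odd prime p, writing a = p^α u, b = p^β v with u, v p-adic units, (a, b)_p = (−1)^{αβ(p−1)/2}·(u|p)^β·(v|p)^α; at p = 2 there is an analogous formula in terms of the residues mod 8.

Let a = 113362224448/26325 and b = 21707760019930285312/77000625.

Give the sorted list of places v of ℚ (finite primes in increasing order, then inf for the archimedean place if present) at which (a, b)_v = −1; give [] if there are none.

(a, b) ≡ (481, 37) mod (ℚ^×)²; places V = {2, 3, 5, 11, 13, 17, 37, ∞}.
(a,b)_13: α=-1, u≡7; β=-2, v≡11 (mod 13); (7|13)=-1, (11|13)=-1; sign (−1)^0·-1^-2·-1^-1 = -1.
(a,b)_5: α=-2, u≡1; β=-4, v≡2 (mod 5); (1|5)=+1, (2|5)=-1; sign (−1)^0·+1^-4·-1^-2 = +1.
(a,b)_17: α=2, u≡10; β=4, v≡6 (mod 17); (10|17)=-1, (6|17)=-1; sign (−1)^0·-1^4·-1^2 = +1.
(a,b)_∞: sgn(481)=+, sgn(37)=+, so +1.
(a,b)_37: α=3, u≡6; β=5, v≡11 (mod 37); (6|37)=-1, (11|37)=+1; sign (−1)^0·-1^5·+1^3 = -1.
(a,b)_2: α=6, β=8; u≡1, v≡5 (mod 8); ε(u)ε(v)=0·0, αω(v)=6·1, βω(u)=8·0; sum ≡ 0  ⇒  +1.
(a,b)_3: α=-4, u≡1; β=-6, v≡1 (mod 3); (1|3)=+1, (1|3)=+1; sign (−1)^0·+1^-6·+1^-4 = +1.
(a,b)_11: α=2, u≡6; β=4, v≡3 (mod 11); (6|11)=-1, (3|11)=+1; sign (−1)^0·-1^4·+1^2 = +1.
|Ram(481, 37)| = 2, even; anisotropic at {13, 37}.

[13, 37]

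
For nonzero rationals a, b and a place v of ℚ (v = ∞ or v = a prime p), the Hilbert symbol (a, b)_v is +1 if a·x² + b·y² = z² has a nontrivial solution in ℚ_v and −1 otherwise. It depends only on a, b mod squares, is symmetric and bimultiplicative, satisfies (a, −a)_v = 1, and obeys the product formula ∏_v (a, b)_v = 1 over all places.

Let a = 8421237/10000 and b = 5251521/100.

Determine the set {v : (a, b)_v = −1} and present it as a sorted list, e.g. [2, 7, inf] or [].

[3, 11, 23, 37]

Mod squares: a ≡ 7733, b ≡ 43401. Check v ∈ {∞, 2, 3, 5, 11, 17, 19, 23, 37}.
v=5: a=5^-4·(≡2), b=5^-2·(≡4) mod 5; (2|5)=-1, (4|5)=+1; (−1)^{-4·-2·2}·(-1)^-2·(+1)^-4 = +1.
v=3: a=3^2·(≡2), b=3^1·(≡1) mod 3; (2|3)=-1, (1|3)=+1; (−1)^{2·1·1}·(-1)^1·(+1)^2 = -1.
v=37: a=37^1·(≡31), b=37^1·(≡10) mod 37; (31|37)=-1, (10|37)=+1; (−1)^{1·1·18}·(-1)^1·(+1)^1 = -1.
v=2: v_2(a)=-4, v_2(b)=-2; units ≡ 5, 1 (mod 8); ε·ε+αω+βω = 0·0+-4·0+-2·1 ≡ 0  ⇒  (a,b)_2 = +1.
v=∞: 7733 > 0 and 43401 > 0  ⇒  (a,b)_∞ = +1.
v=19: a=19^1·(≡8), b=19^0·(≡7) mod 19; (8|19)=-1, (7|19)=+1; (−1)^{1·0·9}·(-1)^0·(+1)^1 = +1.
v=11: a=11^3·(≡2), b=11^2·(≡6) mod 11; (2|11)=-1, (6|11)=-1; (−1)^{3·2·5}·(-1)^2·(-1)^3 = -1.
v=17: a=17^0·(≡8), b=17^1·(≡14) mod 17; (8|17)=+1, (14|17)=-1; (−1)^{0·1·8}·(+1)^1·(-1)^0 = +1.
v=23: a=23^0·(≡15), b=23^1·(≡18) mod 23; (15|23)=-1, (18|23)=+1; (−1)^{0·1·11}·(-1)^1·(+1)^0 = -1.
|Ram(7733, 43401)| = 4, even; anisotropic at {3, 11, 23, 37}.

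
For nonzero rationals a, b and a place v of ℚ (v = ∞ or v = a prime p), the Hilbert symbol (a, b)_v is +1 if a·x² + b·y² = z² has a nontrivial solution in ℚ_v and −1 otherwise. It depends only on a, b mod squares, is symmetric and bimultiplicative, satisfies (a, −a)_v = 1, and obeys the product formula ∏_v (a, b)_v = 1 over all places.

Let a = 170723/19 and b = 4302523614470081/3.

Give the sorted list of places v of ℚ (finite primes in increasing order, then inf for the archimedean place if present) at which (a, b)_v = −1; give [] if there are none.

Mod squares: a ≡ 3857, b ≡ 113883. Check v ∈ {∞, 2, 3, 7, 11, 13, 17, 19, 29, 47}.
v=29: a=29^3·(≡8), b=29^3·(≡21) mod 29; (8|29)=-1, (21|29)=-1; (−1)^{3·3·14}·(-1)^3·(-1)^3 = +1.
v=∞: 3857 > 0 and 113883 > 0  ⇒  (a,b)_∞ = +1.
v=7: a=7^1·(≡3), b=7^1·(≡1) mod 7; (3|7)=-1, (1|7)=+1; (−1)^{1·1·3}·(-1)^1·(+1)^1 = +1.
v=19: a=19^-1·(≡8), b=19^2·(≡4) mod 19; (8|19)=-1, (4|19)=+1; (−1)^{-1·2·9}·(-1)^2·(+1)^-1 = +1.
v=13: a=13^0·(≡12), b=13^2·(≡9) mod 13; (12|13)=+1, (9|13)=+1; (−1)^{0·2·6}·(+1)^2·(+1)^0 = +1.
v=11: a=11^0·(≡10), b=11^1·(≡8) mod 11; (10|11)=-1, (8|11)=-1; (−1)^{0·1·5}·(-1)^1·(-1)^0 = -1.
v=17: a=17^0·(≡13), b=17^1·(≡13) mod 17; (13|17)=+1, (13|17)=+1; (−1)^{0·1·8}·(+1)^1·(+1)^0 = +1.
v=47: a=47^0·(≡1), b=47^2·(≡28) mod 47; (1|47)=+1, (28|47)=+1; (−1)^{0·2·23}·(+1)^2·(+1)^0 = +1.
v=2: v_2(a)=0, v_2(b)=0; units ≡ 1, 3 (mod 8); ε·ε+αω+βω = 0·1+0·1+0·0 ≡ 0  ⇒  (a,b)_2 = +1.
v=3: a=3^0·(≡2), b=3^-1·(≡2) mod 3; (2|3)=-1, (2|3)=-1; (−1)^{0·-1·1}·(-1)^-1·(-1)^0 = -1.
(3857, 113883 / ℚ) ramifies at {3, 11}: a division algebra.

[3, 11]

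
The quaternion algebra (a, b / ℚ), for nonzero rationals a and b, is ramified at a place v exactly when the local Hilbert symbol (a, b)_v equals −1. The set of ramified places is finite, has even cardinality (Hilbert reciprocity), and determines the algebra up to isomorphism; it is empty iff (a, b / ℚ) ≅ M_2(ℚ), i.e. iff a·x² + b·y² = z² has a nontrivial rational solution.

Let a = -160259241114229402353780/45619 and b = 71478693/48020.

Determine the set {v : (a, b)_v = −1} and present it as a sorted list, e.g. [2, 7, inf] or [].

(a, b) ≡ (-95, 36465) mod (ℚ^×)²; places V = {2, 3, 5, 7, 11, 13, 17, 19, ∞}.
(a,b)_2: α=2, β=-2; u≡1, v≡1 (mod 8); ε(u)ε(v)=0·0, αω(v)=2·0, βω(u)=-2·0; sum ≡ 0  ⇒  +1.
(a,b)_7: α=-4, u≡6; β=-4, v≡1 (mod 7); (6|7)=-1, (1|7)=+1; sign (−1)^0·-1^-4·+1^-4 = +1.
(a,b)_5: α=1, u≡1; β=-1, v≡2 (mod 5); (1|5)=+1, (2|5)=-1; sign (−1)^0·+1^-1·-1^1 = -1.
(a,b)_11: α=6, u≡4; β=3, v≡9 (mod 11); (4|11)=+1, (9|11)=+1; sign (−1)^0·+1^3·+1^6 = +1.
(a,b)_13: α=4, u≡12; β=1, v≡1 (mod 13); (12|13)=+1, (1|13)=+1; sign (−1)^0·+1^1·+1^4 = +1.
(a,b)_∞: sgn(-95)=−, sgn(36465)=+, so +1.
(a,b)_3: α=8, u≡1; β=5, v≡2 (mod 3); (1|3)=+1, (2|3)=-1; sign (−1)^0·+1^5·-1^8 = +1.
(a,b)_19: α=-1, u≡14; β=0, v≡4 (mod 19); (14|19)=-1, (4|19)=+1; sign (−1)^0·-1^0·+1^-1 = +1.
(a,b)_17: α=6, u≡3; β=1, v≡3 (mod 17); (3|17)=-1, (3|17)=-1; sign (−1)^0·-1^1·-1^6 = -1.
Ram(-95, 36465) = {5, 17}; no ℚ_5-point on the conic.

[5, 17]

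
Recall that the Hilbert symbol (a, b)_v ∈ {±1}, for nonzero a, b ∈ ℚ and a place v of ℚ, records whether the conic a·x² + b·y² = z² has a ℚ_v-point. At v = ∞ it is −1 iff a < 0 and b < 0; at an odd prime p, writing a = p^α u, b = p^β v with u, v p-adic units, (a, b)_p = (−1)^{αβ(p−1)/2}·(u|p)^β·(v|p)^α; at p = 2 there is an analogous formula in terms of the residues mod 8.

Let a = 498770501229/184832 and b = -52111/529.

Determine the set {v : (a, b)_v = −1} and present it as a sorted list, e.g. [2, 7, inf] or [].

Mod squares: a ≡ 165242, b ≡ -31. Check v ∈ {∞, 2, 3, 7, 11, 13, 19, 23, 29, 31, 37, 41}.
v=11: a=11^1·(≡10), b=11^0·(≡7) mod 11; (10|11)=-1, (7|11)=-1; (−1)^{1·0·5}·(-1)^0·(-1)^1 = -1.
v=2: v_2(a)=-9, v_2(b)=0; units ≡ 5, 1 (mod 8); ε·ε+αω+βω = 0·0+-9·0+0·1 ≡ 0  ⇒  (a,b)_2 = +1.
v=∞: 165242 > 0 and -31 < 0  ⇒  (a,b)_∞ = +1.
v=7: a=7^3·(≡2), b=7^0·(≡1) mod 7; (2|7)=+1, (1|7)=+1; (−1)^{3·0·3}·(+1)^0·(+1)^3 = +1.
v=13: a=13^2·(≡9), b=13^0·(≡5) mod 13; (9|13)=+1, (5|13)=-1; (−1)^{2·0·6}·(+1)^0·(-1)^2 = +1.
v=29: a=29^1·(≡26), b=29^0·(≡21) mod 29; (26|29)=-1, (21|29)=-1; (−1)^{1·0·14}·(-1)^0·(-1)^1 = -1.
v=41: a=41^0·(≡34), b=41^2·(≡18) mod 41; (34|41)=-1, (18|41)=+1; (−1)^{0·2·20}·(-1)^2·(+1)^0 = +1.
v=23: a=23^0·(≡20), b=23^-2·(≡7) mod 23; (20|23)=-1, (7|23)=-1; (−1)^{0·-2·11}·(-1)^-2·(-1)^0 = +1.
v=37: a=37^1·(≡11), b=37^0·(≡2) mod 37; (11|37)=+1, (2|37)=-1; (−1)^{1·0·18}·(+1)^0·(-1)^1 = -1.
v=3: a=3^6·(≡2), b=3^0·(≡2) mod 3; (2|3)=-1, (2|3)=-1; (−1)^{6·0·1}·(-1)^0·(-1)^6 = +1.
v=19: a=19^-2·(≡18), b=19^0·(≡17) mod 19; (18|19)=-1, (17|19)=+1; (−1)^{-2·0·9}·(-1)^0·(+1)^-2 = +1.
v=31: a=31^0·(≡26), b=31^1·(≡12) mod 31; (26|31)=-1, (12|31)=-1; (−1)^{0·1·15}·(-1)^1·(-1)^0 = -1.
|Ram(165242, -31)| = 4, even; anisotropic at {11, 29, 31, 37}.

[11, 29, 31, 37]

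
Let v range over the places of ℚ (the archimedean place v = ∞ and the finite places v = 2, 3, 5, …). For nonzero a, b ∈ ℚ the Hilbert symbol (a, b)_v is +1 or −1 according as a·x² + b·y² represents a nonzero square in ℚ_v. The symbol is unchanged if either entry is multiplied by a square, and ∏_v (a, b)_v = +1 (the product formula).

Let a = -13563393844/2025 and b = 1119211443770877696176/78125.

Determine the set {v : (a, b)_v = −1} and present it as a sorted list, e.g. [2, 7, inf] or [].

[2, 29]

Mod squares: a ≡ -571909, b ≡ 4255. Check v ∈ {∞, 2, 3, 5, 7, 11, 13, 19, 23, 29, 37, 41}.
v=37: a=37^1·(≡12), b=37^3·(≡21) mod 37; (12|37)=+1, (21|37)=+1; (−1)^{1·3·18}·(+1)^3·(+1)^1 = +1.
v=11: a=11^2·(≡5), b=11^0·(≡1) mod 11; (5|11)=+1, (1|11)=+1; (−1)^{2·0·5}·(+1)^0·(+1)^2 = +1.
v=23: a=23^0·(≡4), b=23^1·(≡4) mod 23; (4|23)=+1, (4|23)=+1; (−1)^{0·1·11}·(+1)^1·(+1)^0 = +1.
v=19: a=19^0·(≡14), b=19^2·(≡10) mod 19; (14|19)=-1, (10|19)=-1; (−1)^{0·2·9}·(-1)^2·(-1)^0 = +1.
v=3: a=3^-4·(≡2), b=3^0·(≡1) mod 3; (2|3)=-1, (1|3)=+1; (−1)^{-4·0·1}·(-1)^0·(+1)^-4 = +1.
v=5: a=5^-2·(≡1), b=5^-7·(≡1) mod 5; (1|5)=+1, (1|5)=+1; (−1)^{-2·-7·2}·(+1)^-7·(+1)^-2 = +1.
v=7: a=7^2·(≡6), b=7^6·(≡6) mod 7; (6|7)=-1, (6|7)=-1; (−1)^{2·6·3}·(-1)^6·(-1)^2 = +1.
v=2: v_2(a)=2, v_2(b)=4; units ≡ 3, 7 (mod 8); ε·ε+αω+βω = 1·1+2·0+4·1 ≡ 1  ⇒  (a,b)_2 = -1.
v=13: a=13^1·(≡10), b=13^0·(≡10) mod 13; (10|13)=+1, (10|13)=+1; (−1)^{1·0·6}·(+1)^0·(+1)^1 = +1.
v=29: a=29^1·(≡22), b=29^2·(≡18) mod 29; (22|29)=+1, (18|29)=-1; (−1)^{1·2·14}·(+1)^2·(-1)^1 = -1.
v=∞: -571909 < 0 and 4255 > 0  ⇒  (a,b)_∞ = +1.
v=41: a=41^1·(≡36), b=41^2·(≡31) mod 41; (36|41)=+1, (31|41)=+1; (−1)^{1·2·20}·(+1)^2·(+1)^1 = +1.
|Ram(-571909, 4255)| = 2, even; anisotropic at {2, 29}.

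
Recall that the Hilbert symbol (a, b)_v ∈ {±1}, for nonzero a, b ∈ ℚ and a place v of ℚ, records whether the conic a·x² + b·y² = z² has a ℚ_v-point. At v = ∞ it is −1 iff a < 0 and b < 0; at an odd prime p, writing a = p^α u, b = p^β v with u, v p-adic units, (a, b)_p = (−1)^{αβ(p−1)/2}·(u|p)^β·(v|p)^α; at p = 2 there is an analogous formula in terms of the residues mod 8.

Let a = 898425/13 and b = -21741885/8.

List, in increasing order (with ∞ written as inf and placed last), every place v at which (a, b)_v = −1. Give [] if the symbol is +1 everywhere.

Mod squares: a ≡ 429, b ≡ -330. Check v ∈ {∞, 2, 3, 5, 11, 13}.
v=3: a=3^3·(≡2), b=3^3·(≡1) mod 3; (2|3)=-1, (1|3)=+1; (−1)^{3·3·1}·(-1)^3·(+1)^3 = +1.
v=2: v_2(a)=0, v_2(b)=-3; units ≡ 5, 3 (mod 8); ε·ε+αω+βω = 0·1+0·1+-3·1 ≡ 1  ⇒  (a,b)_2 = -1.
v=11: a=11^3·(≡2), b=11^5·(≡1) mod 11; (2|11)=-1, (1|11)=+1; (−1)^{3·5·5}·(-1)^5·(+1)^3 = +1.
v=13: a=13^-1·(≡8), b=13^0·(≡7) mod 13; (8|13)=-1, (7|13)=-1; (−1)^{-1·0·6}·(-1)^0·(-1)^-1 = -1.
v=5: a=5^2·(≡4), b=5^1·(≡1) mod 5; (4|5)=+1, (1|5)=+1; (−1)^{2·1·2}·(+1)^1·(+1)^2 = +1.
v=∞: 429 > 0 and -330 < 0  ⇒  (a,b)_∞ = +1.
(429, -330 / ℚ) ramifies at {2, 13}: a division algebra.

[2, 13]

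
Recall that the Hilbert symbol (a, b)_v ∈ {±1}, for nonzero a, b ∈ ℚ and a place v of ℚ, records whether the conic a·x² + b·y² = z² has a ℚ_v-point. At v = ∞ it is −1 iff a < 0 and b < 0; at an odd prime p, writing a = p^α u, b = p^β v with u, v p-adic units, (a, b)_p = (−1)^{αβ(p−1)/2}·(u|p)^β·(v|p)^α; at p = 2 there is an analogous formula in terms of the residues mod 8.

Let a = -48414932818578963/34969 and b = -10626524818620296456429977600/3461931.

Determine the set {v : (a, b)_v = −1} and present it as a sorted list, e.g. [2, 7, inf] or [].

[7, 13, 31, inf]

Mod squares: a ≡ -5187, b ≡ -6479. Check v ∈ {∞, 2, 3, 5, 7, 11, 13, 17, 19, 31}.
v=17: a=17^-2·(≡9), b=17^-2·(≡4) mod 17; (9|17)=+1, (4|17)=+1; (−1)^{-2·-2·8}·(+1)^-2·(+1)^-2 = +1.
v=5: a=5^0·(≡3), b=5^2·(≡1) mod 5; (3|5)=-1, (1|5)=+1; (−1)^{0·2·2}·(-1)^2·(+1)^0 = +1.
v=2: v_2(a)=0, v_2(b)=14; units ≡ 5, 1 (mod 8); ε·ε+αω+βω = 0·0+0·0+14·1 ≡ 0  ⇒  (a,b)_2 = +1.
v=∞: -5187 < 0 and -6479 < 0  ⇒  (a,b)_∞ = -1.
v=19: a=19^5·(≡3), b=19^7·(≡16) mod 19; (3|19)=-1, (16|19)=+1; (−1)^{5·7·9}·(-1)^7·(+1)^5 = +1.
v=13: a=13^3·(≡3), b=13^2·(≡7) mod 13; (3|13)=+1, (7|13)=-1; (−1)^{3·2·6}·(+1)^2·(-1)^3 = -1.
v=11: a=11^-2·(≡4), b=11^-3·(≡1) mod 11; (4|11)=+1, (1|11)=+1; (−1)^{-2·-3·5}·(+1)^-3·(+1)^-2 = +1.
v=7: a=7^3·(≡2), b=7^8·(≡6) mod 7; (2|7)=+1, (6|7)=-1; (−1)^{3·8·3}·(+1)^8·(-1)^3 = -1.
v=31: a=31^2·(≡26), b=31^3·(≡25) mod 31; (26|31)=-1, (25|31)=+1; (−1)^{2·3·15}·(-1)^3·(+1)^2 = -1.
v=3: a=3^3·(≡2), b=3^-2·(≡1) mod 3; (2|3)=-1, (1|3)=+1; (−1)^{3·-2·1}·(-1)^-2·(+1)^3 = +1.
|Ram(-5187, -6479)| = 4, even; anisotropic at {7, 13, 31, ∞}.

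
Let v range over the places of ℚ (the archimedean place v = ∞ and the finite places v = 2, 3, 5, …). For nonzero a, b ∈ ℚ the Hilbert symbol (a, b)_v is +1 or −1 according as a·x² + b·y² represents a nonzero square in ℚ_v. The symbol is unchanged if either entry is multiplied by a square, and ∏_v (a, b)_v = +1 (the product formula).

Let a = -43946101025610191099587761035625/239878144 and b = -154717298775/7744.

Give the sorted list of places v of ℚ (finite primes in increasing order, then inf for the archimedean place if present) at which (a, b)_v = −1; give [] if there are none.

Mod squares: a ≡ -2737, b ≡ -39. Check v ∈ {∞, 2, 3, 5, 7, 11, 13, 17, 19, 23}.
v=17: a=17^5·(≡2), b=17^2·(≡7) mod 17; (2|17)=+1, (7|17)=-1; (−1)^{5·2·8}·(+1)^2·(-1)^5 = -1.
v=3: a=3^10·(≡2), b=3^3·(≡2) mod 3; (2|3)=-1, (2|3)=-1; (−1)^{10·3·1}·(-1)^3·(-1)^10 = -1.
v=19: a=19^4·(≡10), b=19^2·(≡3) mod 19; (10|19)=-1, (3|19)=-1; (−1)^{4·2·9}·(-1)^2·(-1)^4 = +1.
v=23: a=23^1·(≡5), b=23^0·(≡17) mod 23; (5|23)=-1, (17|23)=-1; (−1)^{1·0·11}·(-1)^0·(-1)^1 = -1.
v=7: a=7^3·(≡4), b=7^0·(≡5) mod 7; (4|7)=+1, (5|7)=-1; (−1)^{3·0·3}·(+1)^0·(-1)^3 = -1.
v=2: v_2(a)=-14, v_2(b)=-6; units ≡ 7, 1 (mod 8); ε·ε+αω+βω = 1·0+-14·0+-6·0 ≡ 0  ⇒  (a,b)_2 = +1.
v=5: a=5^4·(≡2), b=5^2·(≡1) mod 5; (2|5)=-1, (1|5)=+1; (−1)^{4·2·2}·(-1)^2·(+1)^4 = +1.
v=11: a=11^-4·(≡8), b=11^-2·(≡3) mod 11; (8|11)=-1, (3|11)=+1; (−1)^{-4·-2·5}·(-1)^-2·(+1)^-4 = +1.
v=13: a=13^8·(≡6), b=13^3·(≡12) mod 13; (6|13)=-1, (12|13)=+1; (−1)^{8·3·6}·(-1)^3·(+1)^8 = -1.
v=∞: -2737 < 0 and -39 < 0  ⇒  (a,b)_∞ = -1.
Ram(-2737, -39) = {3, 7, 13, 17, 23, ∞}; no ℚ_3-point on the conic.

[3, 7, 13, 17, 23, inf]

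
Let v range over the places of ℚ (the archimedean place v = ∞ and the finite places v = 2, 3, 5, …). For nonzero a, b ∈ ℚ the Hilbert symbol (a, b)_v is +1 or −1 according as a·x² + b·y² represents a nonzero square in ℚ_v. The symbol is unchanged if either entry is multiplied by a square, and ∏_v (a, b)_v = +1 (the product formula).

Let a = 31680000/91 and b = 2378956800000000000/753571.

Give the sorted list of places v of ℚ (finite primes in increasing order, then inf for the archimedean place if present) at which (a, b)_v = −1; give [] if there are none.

(a, b) ≡ (2002, 2730) mod (ℚ^×)²; places V = {2, 3, 5, 7, 11, 13, ∞}.
(a,b)_3: α=2, u≡1; β=1, v≡1 (mod 3); (1|3)=+1, (1|3)=+1; sign (−1)^0·+1^1·+1^2 = +1.
(a,b)_7: α=-1, u≡5; β=-3, v≡3 (mod 7); (5|7)=-1, (3|7)=-1; sign (−1)^1·-1^-3·-1^-1 = -1.
(a,b)_2: α=9, β=27; u≡1, v≡5 (mod 8); ε(u)ε(v)=0·0, αω(v)=9·1, βω(u)=27·0; sum ≡ 1  ⇒  -1.
(a,b)_13: α=-1, u≡2; β=-3, v≡8 (mod 13); (2|13)=-1, (8|13)=-1; sign (−1)^0·-1^-3·-1^-1 = +1.
(a,b)_∞: sgn(2002)=+, sgn(2730)=+, so +1.
(a,b)_11: α=1, u≡8; β=2, v≡10 (mod 11); (8|11)=-1, (10|11)=-1; sign (−1)^0·-1^2·-1^1 = -1.
(a,b)_5: α=4, u≡3; β=11, v≡4 (mod 5); (3|5)=-1, (4|5)=+1; sign (−1)^0·-1^11·+1^4 = -1.
|Ram(2002, 2730)| = 4, even; anisotropic at {2, 5, 7, 11}.

[2, 5, 7, 11]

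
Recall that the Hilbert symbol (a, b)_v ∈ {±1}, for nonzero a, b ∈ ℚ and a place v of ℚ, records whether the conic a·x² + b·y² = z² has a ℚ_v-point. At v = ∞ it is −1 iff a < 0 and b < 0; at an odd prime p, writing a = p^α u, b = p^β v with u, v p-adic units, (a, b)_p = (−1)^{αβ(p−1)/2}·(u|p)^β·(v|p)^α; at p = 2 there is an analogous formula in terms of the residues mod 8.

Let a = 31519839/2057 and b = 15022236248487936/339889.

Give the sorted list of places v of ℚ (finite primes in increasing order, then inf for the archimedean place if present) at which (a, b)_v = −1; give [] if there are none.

[2, 13]

Mod squares: a ≡ 663, b ≡ 1326. Check v ∈ {∞, 2, 3, 11, 13, 17, 29, 31, 53}.
v=13: a=13^1·(≡4), b=13^3·(≡5) mod 13; (4|13)=+1, (5|13)=-1; (−1)^{1·3·6}·(+1)^3·(-1)^1 = -1.
v=3: a=3^1·(≡2), b=3^5·(≡1) mod 3; (2|3)=-1, (1|3)=+1; (−1)^{1·5·1}·(-1)^5·(+1)^1 = +1.
v=31: a=31^2·(≡17), b=31^2·(≡17) mod 31; (17|31)=-1, (17|31)=-1; (−1)^{2·2·15}·(-1)^2·(-1)^2 = +1.
v=53: a=53^0·(≡48), b=53^-2·(≡15) mod 53; (48|53)=-1, (15|53)=+1; (−1)^{0·-2·26}·(-1)^-2·(+1)^0 = +1.
v=2: v_2(a)=0, v_2(b)=11; units ≡ 7, 7 (mod 8); ε·ε+αω+βω = 1·1+0·0+11·0 ≡ 1  ⇒  (a,b)_2 = -1.
v=17: a=17^-1·(≡10), b=17^1·(≡12) mod 17; (10|17)=-1, (12|17)=-1; (−1)^{-1·1·8}·(-1)^1·(-1)^-1 = +1.
v=29: a=29^2·(≡9), b=29^2·(≡26) mod 29; (9|29)=+1, (26|29)=-1; (−1)^{2·2·14}·(+1)^2·(-1)^2 = +1.
v=∞: 663 > 0 and 1326 > 0  ⇒  (a,b)_∞ = +1.
v=11: a=11^-2·(≡9), b=11^-2·(≡7) mod 11; (9|11)=+1, (7|11)=-1; (−1)^{-2·-2·5}·(+1)^-2·(-1)^-2 = +1.
(663, 1326 / ℚ) ramifies at {2, 13}: a division algebra.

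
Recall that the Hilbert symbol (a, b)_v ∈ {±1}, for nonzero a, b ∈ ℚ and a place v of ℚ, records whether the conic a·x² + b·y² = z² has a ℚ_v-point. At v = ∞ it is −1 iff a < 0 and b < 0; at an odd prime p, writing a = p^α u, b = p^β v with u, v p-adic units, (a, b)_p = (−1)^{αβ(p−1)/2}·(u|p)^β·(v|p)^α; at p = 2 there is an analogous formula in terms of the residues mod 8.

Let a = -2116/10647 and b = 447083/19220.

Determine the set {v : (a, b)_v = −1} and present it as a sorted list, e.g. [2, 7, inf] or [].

Mod squares: a ≡ -7, b ≡ 7735. Check v ∈ {∞, 2, 3, 5, 7, 13, 17, 23, 31}.
v=2: v_2(a)=2, v_2(b)=-2; units ≡ 1, 7 (mod 8); ε·ε+αω+βω = 0·1+2·0+-2·0 ≡ 0  ⇒  (a,b)_2 = +1.
v=13: a=13^-2·(≡5), b=13^1·(≡1) mod 13; (5|13)=-1, (1|13)=+1; (−1)^{-2·1·6}·(-1)^1·(+1)^-2 = -1.
v=5: a=5^0·(≡2), b=5^-1·(≡2) mod 5; (2|5)=-1, (2|5)=-1; (−1)^{0·-1·2}·(-1)^-1·(-1)^0 = -1.
v=31: a=31^0·(≡26), b=31^-2·(≡14) mod 31; (26|31)=-1, (14|31)=+1; (−1)^{0·-2·15}·(-1)^-2·(+1)^0 = +1.
v=23: a=23^2·(≡2), b=23^0·(≡19) mod 23; (2|23)=+1, (19|23)=-1; (−1)^{2·0·11}·(+1)^0·(-1)^2 = +1.
v=7: a=7^-1·(≡6), b=7^1·(≡3) mod 7; (6|7)=-1, (3|7)=-1; (−1)^{-1·1·3}·(-1)^1·(-1)^-1 = -1.
v=3: a=3^-2·(≡2), b=3^0·(≡1) mod 3; (2|3)=-1, (1|3)=+1; (−1)^{-2·0·1}·(-1)^0·(+1)^-2 = +1.
v=17: a=17^0·(≡12), b=17^3·(≡4) mod 17; (12|17)=-1, (4|17)=+1; (−1)^{0·3·8}·(-1)^3·(+1)^0 = -1.
v=∞: -7 < 0 and 7735 > 0  ⇒  (a,b)_∞ = +1.
(-7, 7735 / ℚ) ramifies at {5, 7, 13, 17}: a division algebra.

[5, 7, 13, 17]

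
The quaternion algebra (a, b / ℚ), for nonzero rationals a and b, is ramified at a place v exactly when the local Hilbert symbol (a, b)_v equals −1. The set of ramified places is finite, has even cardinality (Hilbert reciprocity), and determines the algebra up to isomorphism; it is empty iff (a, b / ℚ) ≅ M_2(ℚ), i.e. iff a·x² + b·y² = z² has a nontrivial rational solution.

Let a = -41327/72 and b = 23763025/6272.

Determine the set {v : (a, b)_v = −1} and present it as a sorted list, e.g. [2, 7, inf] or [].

(a, b) ≡ (-286, 6578) mod (ℚ^×)²; places V = {2, 3, 5, 7, 11, 13, 17, 23, ∞}.
(a,b)_11: α=1, u≡10; β=1, v≡9 (mod 11); (10|11)=-1, (9|11)=+1; sign (−1)^1·-1^1·+1^1 = +1.
(a,b)_5: α=0, u≡4; β=2, v≡3 (mod 5); (4|5)=+1, (3|5)=-1; sign (−1)^0·+1^2·-1^0 = +1.
(a,b)_7: α=0, u≡4; β=-2, v≡3 (mod 7); (4|7)=+1, (3|7)=-1; sign (−1)^0·+1^-2·-1^0 = +1.
(a,b)_17: α=2, u≡11; β=2, v≡4 (mod 17); (11|17)=-1, (4|17)=+1; sign (−1)^0·-1^2·+1^2 = +1.
(a,b)_∞: sgn(-286)=−, sgn(6578)=+, so +1.
(a,b)_23: α=0, u≡9; β=1, v≡11 (mod 23); (9|23)=+1, (11|23)=-1; sign (−1)^0·+1^1·-1^0 = +1.
(a,b)_3: α=-2, u≡2; β=0, v≡2 (mod 3); (2|3)=-1, (2|3)=-1; sign (−1)^0·-1^0·-1^-2 = +1.
(a,b)_2: α=-3, β=-7; u≡1, v≡1 (mod 8); ε(u)ε(v)=0·0, αω(v)=-3·0, βω(u)=-7·0; sum ≡ 0  ⇒  +1.
(a,b)_13: α=1, u≡12; β=1, v≡10 (mod 13); (12|13)=+1, (10|13)=+1; sign (−1)^0·+1^1·+1^1 = +1.
Ram(a, b) = ∅: the form -286·x² + 6578·y² − z² is isotropic over every ℚ_v, so by Hasse–Minkowski it is isotropic over ℚ.

[]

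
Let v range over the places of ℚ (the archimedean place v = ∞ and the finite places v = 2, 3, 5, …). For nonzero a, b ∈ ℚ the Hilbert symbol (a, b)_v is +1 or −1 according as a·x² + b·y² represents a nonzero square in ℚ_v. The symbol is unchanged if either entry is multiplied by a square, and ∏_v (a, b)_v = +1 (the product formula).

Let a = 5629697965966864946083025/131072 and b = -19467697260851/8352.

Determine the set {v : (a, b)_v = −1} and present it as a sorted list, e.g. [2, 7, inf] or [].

Mod squares: a ≡ 82, b ≡ -49358. Check v ∈ {∞, 2, 3, 5, 7, 17, 19, 23, 29, 31, 37, 41}.
v=37: a=37^2·(≡8), b=37^1·(≡35) mod 37; (8|37)=-1, (35|37)=-1; (−1)^{2·1·18}·(-1)^1·(-1)^2 = -1.
v=17: a=17^4·(≡14), b=17^2·(≡3) mod 17; (14|17)=-1, (3|17)=-1; (−1)^{4·2·8}·(-1)^2·(-1)^4 = +1.
v=3: a=3^0·(≡1), b=3^-2·(≡1) mod 3; (1|3)=+1, (1|3)=+1; (−1)^{0·-2·1}·(+1)^-2·(+1)^0 = +1.
v=31: a=31^2·(≡2), b=31^2·(≡19) mod 31; (2|31)=+1, (19|31)=+1; (−1)^{2·2·15}·(+1)^2·(+1)^2 = +1.
v=7: a=7^2·(≡5), b=7^2·(≡5) mod 7; (5|7)=-1, (5|7)=-1; (−1)^{2·2·3}·(-1)^2·(-1)^2 = +1.
v=41: a=41^5·(≡9), b=41^2·(≡6) mod 41; (9|41)=+1, (6|41)=-1; (−1)^{5·2·20}·(+1)^2·(-1)^5 = -1.
v=23: a=23^0·(≡2), b=23^1·(≡3) mod 23; (2|23)=+1, (3|23)=+1; (−1)^{0·1·11}·(+1)^1·(+1)^0 = +1.
v=∞: 82 > 0 and -49358 < 0  ⇒  (a,b)_∞ = +1.
v=2: v_2(a)=-17, v_2(b)=-5; units ≡ 1, 1 (mod 8); ε·ε+αω+βω = 0·0+-17·0+-5·0 ≡ 0  ⇒  (a,b)_2 = +1.
v=5: a=5^2·(≡3), b=5^0·(≡2) mod 5; (3|5)=-1, (2|5)=-1; (−1)^{2·0·2}·(-1)^0·(-1)^2 = +1.
v=29: a=29^0·(≡1), b=29^-1·(≡23) mod 29; (1|29)=+1, (23|29)=+1; (−1)^{0·-1·14}·(+1)^-1·(+1)^0 = +1.
v=19: a=19^2·(≡1), b=19^0·(≡7) mod 19; (1|19)=+1, (7|19)=+1; (−1)^{2·0·9}·(+1)^0·(+1)^2 = +1.
|Ram(82, -49358)| = 2, even; anisotropic at {37, 41}.

[37, 41]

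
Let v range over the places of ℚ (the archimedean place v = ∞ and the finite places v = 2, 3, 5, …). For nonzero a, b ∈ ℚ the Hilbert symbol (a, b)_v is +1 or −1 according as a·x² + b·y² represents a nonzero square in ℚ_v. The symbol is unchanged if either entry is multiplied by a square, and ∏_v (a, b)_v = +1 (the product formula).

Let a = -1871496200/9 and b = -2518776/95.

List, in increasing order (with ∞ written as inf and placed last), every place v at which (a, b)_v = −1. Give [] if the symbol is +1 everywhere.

[2, 5, 23, inf]

(a, b) ≡ (-2, -4370) mod (ℚ^×)²; places V = {2, 3, 5, 7, 13, 19, 23, ∞}.
(a,b)_5: α=2, u≡3; β=-1, v≡1 (mod 5); (3|5)=-1, (1|5)=+1; sign (−1)^0·-1^-1·+1^2 = -1.
(a,b)_3: α=-2, u≡1; β=4, v≡1 (mod 3); (1|3)=+1, (1|3)=+1; sign (−1)^0·+1^4·+1^-2 = +1.
(a,b)_7: α=2, u≡3; β=0, v≡5 (mod 7); (3|7)=-1, (5|7)=-1; sign (−1)^0·-1^0·-1^2 = +1.
(a,b)_∞: sgn(-2)=−, sgn(-4370)=−, so -1.
(a,b)_19: α=2, u≡5; β=-1, v≡7 (mod 19); (5|19)=+1, (7|19)=+1; sign (−1)^0·+1^-1·+1^2 = +1.
(a,b)_23: α=2, u≡22; β=1, v≡20 (mod 23); (22|23)=-1, (20|23)=-1; sign (−1)^0·-1^1·-1^2 = -1.
(a,b)_13: α=0, u≡7; β=2, v≡5 (mod 13); (7|13)=-1, (5|13)=-1; sign (−1)^0·-1^2·-1^0 = +1.
(a,b)_2: α=3, β=3; u≡7, v≡7 (mod 8); ε(u)ε(v)=1·1, αω(v)=3·0, βω(u)=3·0; sum ≡ 1  ⇒  -1.
Ram(-2, -4370) = {2, 5, 23, ∞}; no ℚ_2-point on the conic.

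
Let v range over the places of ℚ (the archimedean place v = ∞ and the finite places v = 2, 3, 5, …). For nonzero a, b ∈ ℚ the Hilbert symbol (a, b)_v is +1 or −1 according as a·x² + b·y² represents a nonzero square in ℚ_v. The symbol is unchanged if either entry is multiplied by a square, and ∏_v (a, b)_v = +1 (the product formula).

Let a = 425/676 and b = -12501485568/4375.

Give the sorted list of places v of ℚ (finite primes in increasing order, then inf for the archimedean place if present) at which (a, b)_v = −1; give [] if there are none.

[7, 11, 17, 31]

Mod squares: a ≡ 17, b ≡ -1055054. Check v ∈ {∞, 2, 3, 5, 7, 11, 13, 17, 31}.
v=∞: 17 > 0 and -1055054 < 0  ⇒  (a,b)_∞ = +1.
v=13: a=13^-2·(≡12), b=13^1·(≡3) mod 13; (12|13)=+1, (3|13)=+1; (−1)^{-2·1·6}·(+1)^1·(+1)^-2 = +1.
v=5: a=5^2·(≡2), b=5^-4·(≡1) mod 5; (2|5)=-1, (1|5)=+1; (−1)^{2·-4·2}·(-1)^-4·(+1)^2 = +1.
v=31: a=31^0·(≡17), b=31^1·(≡16) mod 31; (17|31)=-1, (16|31)=+1; (−1)^{0·1·15}·(-1)^1·(+1)^0 = -1.
v=7: a=7^0·(≡3), b=7^-1·(≡1) mod 7; (3|7)=-1, (1|7)=+1; (−1)^{0·-1·3}·(-1)^-1·(+1)^0 = -1.
v=3: a=3^0·(≡2), b=3^4·(≡1) mod 3; (2|3)=-1, (1|3)=+1; (−1)^{0·4·1}·(-1)^4·(+1)^0 = +1.
v=2: v_2(a)=-2, v_2(b)=11; units ≡ 1, 1 (mod 8); ε·ε+αω+βω = 0·0+-2·0+11·0 ≡ 0  ⇒  (a,b)_2 = +1.
v=11: a=11^0·(≡8), b=11^1·(≡2) mod 11; (8|11)=-1, (2|11)=-1; (−1)^{0·1·5}·(-1)^1·(-1)^0 = -1.
v=17: a=17^1·(≡15), b=17^1·(≡7) mod 17; (15|17)=+1, (7|17)=-1; (−1)^{1·1·8}·(+1)^1·(-1)^1 = -1.
(17, -1055054 / ℚ) ramifies at {7, 11, 17, 31}: a division algebra.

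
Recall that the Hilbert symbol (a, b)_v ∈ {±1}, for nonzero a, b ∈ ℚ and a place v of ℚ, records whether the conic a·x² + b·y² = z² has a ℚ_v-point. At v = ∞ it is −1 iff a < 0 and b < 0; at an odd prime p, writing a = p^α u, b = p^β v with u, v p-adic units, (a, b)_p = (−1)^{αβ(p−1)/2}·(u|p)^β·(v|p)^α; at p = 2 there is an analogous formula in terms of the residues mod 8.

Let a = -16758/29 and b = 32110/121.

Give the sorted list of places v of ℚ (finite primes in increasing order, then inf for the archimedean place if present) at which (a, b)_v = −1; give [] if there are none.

[5, 19]

(a, b) ≡ (-1102, 190) mod (ℚ^×)²; places V = {2, 3, 5, 7, 11, 13, 19, 29, ∞}.
(a,b)_19: α=1, u≡3; β=1, v≡8 (mod 19); (3|19)=-1, (8|19)=-1; sign (−1)^1·-1^1·-1^1 = -1.
(a,b)_3: α=2, u≡2; β=0, v≡1 (mod 3); (2|3)=-1, (1|3)=+1; sign (−1)^0·-1^0·+1^2 = +1.
(a,b)_5: α=0, u≡3; β=1, v≡2 (mod 5); (3|5)=-1, (2|5)=-1; sign (−1)^0·-1^1·-1^0 = -1.
(a,b)_2: α=1, β=1; u≡1, v≡7 (mod 8); ε(u)ε(v)=0·1, αω(v)=1·0, βω(u)=1·0; sum ≡ 0  ⇒  +1.
(a,b)_11: α=0, u≡4; β=-2, v≡1 (mod 11); (4|11)=+1, (1|11)=+1; sign (−1)^0·+1^-2·+1^0 = +1.
(a,b)_∞: sgn(-1102)=−, sgn(190)=+, so +1.
(a,b)_7: α=2, u≡1; β=0, v≡4 (mod 7); (1|7)=+1, (4|7)=+1; sign (−1)^0·+1^0·+1^2 = +1.
(a,b)_13: α=0, u≡4; β=2, v≡2 (mod 13); (4|13)=+1, (2|13)=-1; sign (−1)^0·+1^2·-1^0 = +1.
(a,b)_29: α=-1, u≡4; β=0, v≡13 (mod 29); (4|29)=+1, (13|29)=+1; sign (−1)^0·+1^0·+1^-1 = +1.
|Ram(-1102, 190)| = 2, even; anisotropic at {5, 19}.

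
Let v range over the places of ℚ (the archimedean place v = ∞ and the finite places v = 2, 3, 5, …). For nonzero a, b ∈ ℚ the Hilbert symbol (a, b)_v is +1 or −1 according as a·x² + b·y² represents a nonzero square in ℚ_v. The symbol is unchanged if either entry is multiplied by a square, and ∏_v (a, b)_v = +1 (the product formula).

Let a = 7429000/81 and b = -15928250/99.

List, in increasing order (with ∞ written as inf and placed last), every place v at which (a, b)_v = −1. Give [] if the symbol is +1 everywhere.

[5, 11, 13, 17, 23, 29]

(a, b) ≡ (74290, -41470) mod (ℚ^×)²; places V = {2, 3, 5, 11, 13, 17, 19, 23, 29, ∞}.
(a,b)_3: α=-4, u≡1; β=-2, v≡2 (mod 3); (1|3)=+1, (2|3)=-1; sign (−1)^0·+1^-2·-1^-4 = +1.
(a,b)_13: α=0, u≡11; β=3, v≡7 (mod 13); (11|13)=-1, (7|13)=-1; sign (−1)^0·-1^3·-1^0 = -1.
(a,b)_23: α=1, u≡22; β=0, v≡21 (mod 23); (22|23)=-1, (21|23)=-1; sign (−1)^0·-1^0·-1^1 = -1.
(a,b)_5: α=3, u≡2; β=3, v≡1 (mod 5); (2|5)=-1, (1|5)=+1; sign (−1)^0·-1^3·+1^3 = -1.
(a,b)_11: α=0, u≡10; β=-1, v≡4 (mod 11); (10|11)=-1, (4|11)=+1; sign (−1)^0·-1^-1·+1^0 = -1.
(a,b)_17: α=1, u≡9; β=0, v≡5 (mod 17); (9|17)=+1, (5|17)=-1; sign (−1)^0·+1^0·-1^1 = -1.
(a,b)_19: α=1, u≡15; β=0, v≡5 (mod 19); (15|19)=-1, (5|19)=+1; sign (−1)^0·-1^0·+1^1 = +1.
(a,b)_2: α=3, β=1; u≡1, v≡1 (mod 8); ε(u)ε(v)=0·0, αω(v)=3·0, βω(u)=1·0; sum ≡ 0  ⇒  +1.
(a,b)_∞: sgn(74290)=+, sgn(-41470)=−, so +1.
(a,b)_29: α=0, u≡27; β=1, v≡25 (mod 29); (27|29)=-1, (25|29)=+1; sign (−1)^0·-1^1·+1^0 = -1.
Ram(74290, -41470) = {5, 11, 13, 17, 23, 29}; no ℚ_5-point on the conic.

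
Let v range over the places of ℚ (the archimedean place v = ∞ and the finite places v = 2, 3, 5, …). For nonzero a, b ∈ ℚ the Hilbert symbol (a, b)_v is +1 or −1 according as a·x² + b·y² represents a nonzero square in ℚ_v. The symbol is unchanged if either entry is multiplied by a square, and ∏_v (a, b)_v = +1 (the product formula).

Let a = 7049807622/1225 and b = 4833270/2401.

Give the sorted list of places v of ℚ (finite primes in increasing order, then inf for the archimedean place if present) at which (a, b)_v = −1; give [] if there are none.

[2, 5, 11, 17]

(a, b) ≡ (22, 6630) mod (ℚ^×)²; places V = {2, 3, 5, 7, 11, 13, 17, ∞}.
(a,b)_13: α=2, u≡3; β=1, v≡9 (mod 13); (3|13)=+1, (9|13)=+1; sign (−1)^0·+1^1·+1^2 = +1.
(a,b)_3: α=8, u≡1; β=7, v≡2 (mod 3); (1|3)=+1, (2|3)=-1; sign (−1)^0·+1^7·-1^8 = +1.
(a,b)_2: α=1, β=1; u≡3, v≡3 (mod 8); ε(u)ε(v)=1·1, αω(v)=1·1, βω(u)=1·1; sum ≡ 1  ⇒  -1.
(a,b)_∞: sgn(22)=+, sgn(6630)=+, so +1.
(a,b)_5: α=-2, u≡3; β=1, v≡4 (mod 5); (3|5)=-1, (4|5)=+1; sign (−1)^0·-1^1·+1^-2 = -1.
(a,b)_17: α=2, u≡5; β=1, v≡9 (mod 17); (5|17)=-1, (9|17)=+1; sign (−1)^0·-1^1·+1^2 = -1.
(a,b)_11: α=1, u≡8; β=0, v≡8 (mod 11); (8|11)=-1, (8|11)=-1; sign (−1)^0·-1^0·-1^1 = -1.
(a,b)_7: α=-2, u≡1; β=-4, v≡1 (mod 7); (1|7)=+1, (1|7)=+1; sign (−1)^0·+1^-4·+1^-2 = +1.
|Ram(22, 6630)| = 4, even; anisotropic at {2, 5, 11, 17}.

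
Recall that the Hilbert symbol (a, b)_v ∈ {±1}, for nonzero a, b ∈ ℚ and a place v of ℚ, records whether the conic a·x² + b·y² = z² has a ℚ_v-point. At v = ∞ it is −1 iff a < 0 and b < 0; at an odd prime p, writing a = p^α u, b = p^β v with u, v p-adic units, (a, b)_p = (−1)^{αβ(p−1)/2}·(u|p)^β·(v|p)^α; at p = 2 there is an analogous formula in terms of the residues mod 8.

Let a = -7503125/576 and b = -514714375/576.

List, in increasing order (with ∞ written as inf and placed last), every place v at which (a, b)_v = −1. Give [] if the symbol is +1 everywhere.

[5, inf]

(a, b) ≡ (-5, -7) mod (ℚ^×)²; places V = {2, 3, 5, 7, ∞}.
(a,b)_∞: sgn(-5)=−, sgn(-7)=−, so -1.
(a,b)_3: α=-2, u≡1; β=-2, v≡2 (mod 3); (1|3)=+1, (2|3)=-1; sign (−1)^0·+1^-2·-1^-2 = +1.
(a,b)_2: α=-6, β=-6; u≡3, v≡1 (mod 8); ε(u)ε(v)=1·0, αω(v)=-6·0, βω(u)=-6·1; sum ≡ 0  ⇒  +1.
(a,b)_7: α=4, u≡2; β=7, v≡6 (mod 7); (2|7)=+1, (6|7)=-1; sign (−1)^0·+1^7·-1^4 = +1.
(a,b)_5: α=5, u≡4; β=4, v≡2 (mod 5); (4|5)=+1, (2|5)=-1; sign (−1)^0·+1^4·-1^5 = -1.
|Ram(-5, -7)| = 2, even; anisotropic at {5, ∞}.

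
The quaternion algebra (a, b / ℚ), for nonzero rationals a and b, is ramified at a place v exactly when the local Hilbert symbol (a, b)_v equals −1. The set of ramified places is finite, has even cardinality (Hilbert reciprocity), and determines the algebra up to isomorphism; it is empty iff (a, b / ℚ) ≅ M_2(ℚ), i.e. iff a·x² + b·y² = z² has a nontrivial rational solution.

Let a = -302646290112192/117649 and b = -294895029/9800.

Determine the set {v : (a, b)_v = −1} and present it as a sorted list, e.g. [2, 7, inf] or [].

[2, 11, 23, inf]

(a, b) ≡ (-3, -28842) mod (ℚ^×)²; places V = {2, 3, 5, 7, 11, 13, 17, 19, 23, ∞}.
(a,b)_2: α=6, β=-3; u≡5, v≡3 (mod 8); ε(u)ε(v)=0·1, αω(v)=6·1, βω(u)=-3·1; sum ≡ 1  ⇒  -1.
(a,b)_3: α=1, u≡2; β=1, v≡1 (mod 3); (2|3)=-1, (1|3)=+1; sign (−1)^1·-1^1·+1^1 = +1.
(a,b)_7: α=-6, u≡2; β=-2, v≡3 (mod 7); (2|7)=+1, (3|7)=-1; sign (−1)^0·+1^-2·-1^-6 = +1.
(a,b)_11: α=0, u≡10; β=3, v≡8 (mod 11); (10|11)=-1, (8|11)=-1; sign (−1)^0·-1^3·-1^0 = -1.
(a,b)_17: α=2, u≡5; β=0, v≡14 (mod 17); (5|17)=-1, (14|17)=-1; sign (−1)^0·-1^0·-1^2 = +1.
(a,b)_23: α=2, u≡10; β=1, v≡17 (mod 23); (10|23)=-1, (17|23)=-1; sign (−1)^0·-1^1·-1^2 = -1.
(a,b)_∞: sgn(-3)=−, sgn(-28842)=−, so -1.
(a,b)_19: α=2, u≡1; β=1, v≡13 (mod 19); (1|19)=+1, (13|19)=-1; sign (−1)^0·+1^1·-1^2 = +1.
(a,b)_13: α=4, u≡9; β=2, v≡8 (mod 13); (9|13)=+1, (8|13)=-1; sign (−1)^0·+1^2·-1^4 = +1.
(a,b)_5: α=0, u≡2; β=-2, v≡3 (mod 5); (2|5)=-1, (3|5)=-1; sign (−1)^0·-1^-2·-1^0 = +1.
|Ram(-3, -28842)| = 4, even; anisotropic at {2, 11, 23, ∞}.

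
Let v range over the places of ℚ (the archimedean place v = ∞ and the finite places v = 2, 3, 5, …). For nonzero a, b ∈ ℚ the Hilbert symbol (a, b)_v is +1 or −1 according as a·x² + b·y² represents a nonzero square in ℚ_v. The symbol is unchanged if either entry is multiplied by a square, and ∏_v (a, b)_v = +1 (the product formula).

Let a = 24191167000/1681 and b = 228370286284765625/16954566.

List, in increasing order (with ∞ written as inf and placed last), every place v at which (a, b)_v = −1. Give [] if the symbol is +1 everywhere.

[2, 13]

(a, b) ≡ (70, 6006) mod (ℚ^×)²; places V = {2, 3, 5, 7, 11, 13, 41, ∞}.
(a,b)_41: α=-2, u≡17; β=-4, v≡1 (mod 41); (17|41)=-1, (1|41)=+1; sign (−1)^0·-1^-4·+1^-2 = +1.
(a,b)_13: α=4, u≡6; β=7, v≡7 (mod 13); (6|13)=-1, (7|13)=-1; sign (−1)^0·-1^7·-1^4 = -1.
(a,b)_11: α=2, u≡1; β=3, v≡10 (mod 11); (1|11)=+1, (10|11)=-1; sign (−1)^0·+1^3·-1^2 = +1.
(a,b)_∞: sgn(70)=+, sgn(6006)=+, so +1.
(a,b)_2: α=3, β=-1; u≡3, v≡3 (mod 8); ε(u)ε(v)=1·1, αω(v)=3·1, βω(u)=-1·1; sum ≡ 1  ⇒  -1.
(a,b)_3: α=0, u≡1; β=-1, v≡1 (mod 3); (1|3)=+1, (1|3)=+1; sign (−1)^0·+1^-1·+1^0 = +1.
(a,b)_5: α=3, u≡1; β=8, v≡4 (mod 5); (1|5)=+1, (4|5)=+1; sign (−1)^0·+1^8·+1^3 = +1.
(a,b)_7: α=1, u≡5; β=1, v≡4 (mod 7); (5|7)=-1, (4|7)=+1; sign (−1)^1·-1^1·+1^1 = +1.
(70, 6006 / ℚ) ramifies at {2, 13}: a division algebra.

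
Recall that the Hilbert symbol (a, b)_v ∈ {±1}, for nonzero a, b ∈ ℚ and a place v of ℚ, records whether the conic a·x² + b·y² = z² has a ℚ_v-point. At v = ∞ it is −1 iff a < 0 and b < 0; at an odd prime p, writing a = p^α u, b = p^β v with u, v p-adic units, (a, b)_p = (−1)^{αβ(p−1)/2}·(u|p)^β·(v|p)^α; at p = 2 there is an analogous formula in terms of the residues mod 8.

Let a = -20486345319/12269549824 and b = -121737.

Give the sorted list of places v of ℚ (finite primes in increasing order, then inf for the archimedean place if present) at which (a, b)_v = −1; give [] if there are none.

[3, 11, 17, inf]

(a, b) ≡ (-31, -121737) mod (ℚ^×)²; places V = {2, 3, 7, 11, 17, 19, 23, 31, 41, 43, ∞}.
(a,b)_23: α=-2, u≡21; β=0, v≡2 (mod 23); (21|23)=-1, (2|23)=+1; sign (−1)^0·-1^0·+1^-2 = +1.
(a,b)_3: α=2, u≡2; β=1, v≡2 (mod 3); (2|3)=-1, (2|3)=-1; sign (−1)^0·-1^1·-1^2 = -1.
(a,b)_∞: sgn(-31)=−, sgn(-121737)=−, so -1.
(a,b)_41: α=2, u≡4; β=0, v≡33 (mod 41); (4|41)=+1, (33|41)=+1; sign (−1)^0·+1^0·+1^2 = +1.
(a,b)_2: α=-8, β=0; u≡1, v≡7 (mod 8); ε(u)ε(v)=0·1, αω(v)=-8·0, βω(u)=0·0; sum ≡ 0  ⇒  +1.
(a,b)_31: α=1, u≡21; β=1, v≡10 (mod 31); (21|31)=-1, (10|31)=+1; sign (−1)^1·-1^1·+1^1 = +1.
(a,b)_17: α=0, u≡7; β=1, v≡13 (mod 17); (7|17)=-1, (13|17)=+1; sign (−1)^0·-1^1·+1^0 = -1.
(a,b)_19: α=2, u≡9; β=0, v≡15 (mod 19); (9|19)=+1, (15|19)=-1; sign (−1)^0·+1^0·-1^2 = +1.
(a,b)_43: α=-2, u≡26; β=0, v≡39 (mod 43); (26|43)=-1, (39|43)=-1; sign (−1)^0·-1^0·-1^-2 = +1.
(a,b)_11: α=2, u≡7; β=1, v≡10 (mod 11); (7|11)=-1, (10|11)=-1; sign (−1)^0·-1^1·-1^2 = -1.
(a,b)_7: α=-2, u≡4; β=1, v≡4 (mod 7); (4|7)=+1, (4|7)=+1; sign (−1)^0·+1^1·+1^-2 = +1.
(-31, -121737 / ℚ) ramifies at {3, 11, 17, ∞}: a division algebra.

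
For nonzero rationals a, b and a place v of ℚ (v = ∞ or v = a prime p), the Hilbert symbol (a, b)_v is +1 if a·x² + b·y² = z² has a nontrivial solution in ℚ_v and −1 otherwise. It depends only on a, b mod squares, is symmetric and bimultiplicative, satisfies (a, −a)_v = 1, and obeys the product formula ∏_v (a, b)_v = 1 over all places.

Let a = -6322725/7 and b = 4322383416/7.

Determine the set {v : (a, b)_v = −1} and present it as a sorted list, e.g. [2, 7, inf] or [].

[2, 3, 7, 17]

(a, b) ≡ (-196707, 3458) mod (ℚ^×)²; places V = {2, 3, 5, 7, 13, 17, 19, 29, ∞}.
(a,b)_13: α=0, u≡1; β=1, v≡6 (mod 13); (1|13)=+1, (6|13)=-1; sign (−1)^0·+1^1·-1^0 = +1.
(a,b)_7: α=-1, u≡4; β=-1, v≡1 (mod 7); (4|7)=+1, (1|7)=+1; sign (−1)^1·+1^-1·+1^-1 = -1.
(a,b)_5: α=2, u≡3; β=0, v≡3 (mod 5); (3|5)=-1, (3|5)=-1; sign (−1)^0·-1^0·-1^2 = +1.
(a,b)_∞: sgn(-196707)=−, sgn(3458)=+, so +1.
(a,b)_29: α=1, u≡12; β=2, v≡28 (mod 29); (12|29)=-1, (28|29)=+1; sign (−1)^0·-1^2·+1^1 = +1.
(a,b)_3: α=3, u≡2; β=2, v≡2 (mod 3); (2|3)=-1, (2|3)=-1; sign (−1)^0·-1^2·-1^3 = -1.
(a,b)_2: α=0, β=3; u≡5, v≡1 (mod 8); ε(u)ε(v)=0·0, αω(v)=0·0, βω(u)=3·1; sum ≡ 1  ⇒  -1.
(a,b)_17: α=1, u≡5; β=2, v≡12 (mod 17); (5|17)=-1, (12|17)=-1; sign (−1)^0·-1^2·-1^1 = -1.
(a,b)_19: α=1, u≡15; β=1, v≡17 (mod 19); (15|19)=-1, (17|19)=+1; sign (−1)^1·-1^1·+1^1 = +1.
(-196707, 3458 / ℚ) ramifies at {2, 3, 7, 17}: a division algebra.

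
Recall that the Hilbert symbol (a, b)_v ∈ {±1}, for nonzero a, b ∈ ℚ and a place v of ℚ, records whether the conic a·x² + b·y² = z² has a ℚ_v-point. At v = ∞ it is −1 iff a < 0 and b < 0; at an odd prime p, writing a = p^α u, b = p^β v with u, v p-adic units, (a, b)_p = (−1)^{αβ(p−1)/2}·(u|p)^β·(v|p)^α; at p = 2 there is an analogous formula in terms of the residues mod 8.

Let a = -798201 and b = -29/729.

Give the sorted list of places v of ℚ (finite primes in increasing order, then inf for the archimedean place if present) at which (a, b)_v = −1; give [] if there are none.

[2, 17, 37, inf]

(a, b) ≡ (-88689, -29) mod (ℚ^×)²; places V = {2, 3, 17, 29, 37, 47, ∞}.
(a,b)_∞: sgn(-88689)=−, sgn(-29)=−, so -1.
(a,b)_29: α=0, u≡24; β=1, v≡7 (mod 29); (24|29)=+1, (7|29)=+1; sign (−1)^0·+1^1·+1^0 = +1.
(a,b)_17: α=1, u≡1; β=0, v≡6 (mod 17); (1|17)=+1, (6|17)=-1; sign (−1)^0·+1^0·-1^1 = -1.
(a,b)_37: α=1, u≡35; β=0, v≡6 (mod 37); (35|37)=-1, (6|37)=-1; sign (−1)^0·-1^0·-1^1 = -1.
(a,b)_47: α=1, u≡31; β=0, v≡36 (mod 47); (31|47)=-1, (36|47)=+1; sign (−1)^0·-1^0·+1^1 = +1.
(a,b)_3: α=3, u≡2; β=-6, v≡1 (mod 3); (2|3)=-1, (1|3)=+1; sign (−1)^0·-1^-6·+1^3 = +1.
(a,b)_2: α=0, β=0; u≡7, v≡3 (mod 8); ε(u)ε(v)=1·1, αω(v)=0·1, βω(u)=0·0; sum ≡ 1  ⇒  -1.
(-88689, -29 / ℚ) ramifies at {2, 17, 37, ∞}: a division algebra.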